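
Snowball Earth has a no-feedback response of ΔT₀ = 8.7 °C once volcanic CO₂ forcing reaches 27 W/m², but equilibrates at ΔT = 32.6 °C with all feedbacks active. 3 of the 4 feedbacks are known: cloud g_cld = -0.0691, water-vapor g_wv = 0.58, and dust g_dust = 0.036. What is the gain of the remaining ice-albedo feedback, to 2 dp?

0.19

Amplification A = ΔT/ΔT₀ = 32.6/8.7 = 3.747.
Total gain g = 1 − 1/A = 1 − 1/3.747 = 0.7331.
Known gains sum to -0.0691 + 0.58 + 0.036 = 0.5469.
g_ice = 0.7331 − 0.5469 = 0.19.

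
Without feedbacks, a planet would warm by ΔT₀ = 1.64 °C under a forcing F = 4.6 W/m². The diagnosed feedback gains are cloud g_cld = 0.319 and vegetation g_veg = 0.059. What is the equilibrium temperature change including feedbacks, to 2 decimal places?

2.64 °C

Total gain g = 0.319 + 0.059 = 0.378.
Amplification A = 1/(1 − 0.378) = 1.608.
ΔT = 1.64 × 1.608 = 2.64 °C.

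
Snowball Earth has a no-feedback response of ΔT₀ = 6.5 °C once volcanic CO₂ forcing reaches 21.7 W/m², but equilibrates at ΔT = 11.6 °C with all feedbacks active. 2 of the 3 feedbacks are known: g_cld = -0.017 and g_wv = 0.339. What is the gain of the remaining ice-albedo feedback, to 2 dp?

0.12

Amplification A = ΔT/ΔT₀ = 11.6/6.5 = 1.785.
Total gain g = 1 − 1/A = 1 − 1/1.785 = 0.4398.
Known gains sum to -0.017 + 0.339 = 0.322.
g_ice = 0.4398 − 0.322 = 0.12.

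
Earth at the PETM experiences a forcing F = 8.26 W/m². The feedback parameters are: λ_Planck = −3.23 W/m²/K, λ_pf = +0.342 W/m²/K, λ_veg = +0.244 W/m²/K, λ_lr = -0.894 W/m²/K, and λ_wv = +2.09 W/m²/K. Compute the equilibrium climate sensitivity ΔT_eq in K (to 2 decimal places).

Net feedback parameter λ = (−3.23) + (+0.342) + (+0.244) + (-0.894) + (+2.09) = -1.448 W/m²/K.
ΔT = −F/λ = −8.26/(-1.448) = 5.70 K.

5.70 K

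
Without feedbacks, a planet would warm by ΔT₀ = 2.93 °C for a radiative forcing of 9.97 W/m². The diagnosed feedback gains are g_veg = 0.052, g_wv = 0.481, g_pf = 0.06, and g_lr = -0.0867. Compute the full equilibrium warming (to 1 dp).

Total gain g = 0.052 + 0.481 + 0.06 − 0.0867 = 0.5063.
Amplification A = 1/(1 − 0.5063) = 2.026.
ΔT = 2.93 × 2.026 = 5.9 °C.

5.9 °C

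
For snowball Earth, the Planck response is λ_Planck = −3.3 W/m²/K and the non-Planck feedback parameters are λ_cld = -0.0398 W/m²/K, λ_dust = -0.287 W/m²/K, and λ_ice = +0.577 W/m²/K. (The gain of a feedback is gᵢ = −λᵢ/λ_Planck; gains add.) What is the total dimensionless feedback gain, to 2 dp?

Convert to gains: g_cld = -0.0398/3.3 = -0.01206; g_dust = -0.287/3.3 = -0.08697; g_ice = 0.577/3.3 = 0.1748.
Total gain g = 0.07577.

0.08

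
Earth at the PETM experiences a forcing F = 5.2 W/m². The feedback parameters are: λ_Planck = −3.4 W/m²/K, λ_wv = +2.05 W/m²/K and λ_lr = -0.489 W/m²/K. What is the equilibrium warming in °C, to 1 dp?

Net feedback parameter λ = (−3.4) + (+2.05) + (-0.489) = -1.839 W/m²/K.
ΔT = −F/λ = −5.2/(-1.839) = 2.8 °C.

2.8 °C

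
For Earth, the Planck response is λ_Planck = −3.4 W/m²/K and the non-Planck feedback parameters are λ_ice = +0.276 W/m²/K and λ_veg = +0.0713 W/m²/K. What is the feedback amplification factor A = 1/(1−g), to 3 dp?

1.114

Convert to gains: g_ice = 0.276/3.4 = 0.08118; g_veg = 0.0713/3.4 = 0.02097.
Total gain g = 0.10215.
A = 1/(1 − 0.10215) = 1.114.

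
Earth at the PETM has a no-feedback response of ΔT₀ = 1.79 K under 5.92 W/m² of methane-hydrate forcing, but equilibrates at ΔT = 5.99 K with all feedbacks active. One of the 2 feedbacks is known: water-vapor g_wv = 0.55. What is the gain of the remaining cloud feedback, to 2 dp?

Amplification A = ΔT/ΔT₀ = 5.99/1.79 = 3.346.
Total gain g = 1 − 1/A = 1 − 1/3.346 = 0.7011.
The known gain is 0.55.
g_cld = 0.7011 − 0.55 = 0.15.

0.15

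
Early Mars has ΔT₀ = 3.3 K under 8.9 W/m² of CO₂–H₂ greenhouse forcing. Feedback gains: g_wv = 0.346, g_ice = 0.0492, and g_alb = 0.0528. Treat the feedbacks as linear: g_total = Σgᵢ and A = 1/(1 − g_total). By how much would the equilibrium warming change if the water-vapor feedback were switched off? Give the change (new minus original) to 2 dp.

Original: g = 0.448, ΔT = 3.3/(1−0.448) = 5.9783 K.
Without water-vapor: g' = 0.102, ΔT' = 3.3/(1−0.102) = 3.6748 K.
Change = 3.6748 − 5.9783 = -2.30 K.

-2.30 K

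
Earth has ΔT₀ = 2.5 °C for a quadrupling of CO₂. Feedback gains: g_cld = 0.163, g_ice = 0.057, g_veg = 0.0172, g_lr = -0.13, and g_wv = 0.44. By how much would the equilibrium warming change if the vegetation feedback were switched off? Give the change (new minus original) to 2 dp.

Original: g = 0.5472, ΔT = 2.5/(1−0.5472) = 5.5212 °C.
Without vegetation: g' = 0.53, ΔT' = 2.5/(1−0.53) = 5.3191 °C.
Change = 5.3191 − 5.5212 = -0.20 °C.

-0.20 °C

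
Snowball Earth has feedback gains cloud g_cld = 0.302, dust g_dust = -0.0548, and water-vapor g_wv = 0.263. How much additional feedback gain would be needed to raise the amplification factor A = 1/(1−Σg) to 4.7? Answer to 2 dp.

0.28

Current total gain = 0.5102.
Target gain for A = 4.7: g* = 1 − 1/4.7 = 0.7872.
Additional gain needed = 0.7872 − 0.5102 = 0.28.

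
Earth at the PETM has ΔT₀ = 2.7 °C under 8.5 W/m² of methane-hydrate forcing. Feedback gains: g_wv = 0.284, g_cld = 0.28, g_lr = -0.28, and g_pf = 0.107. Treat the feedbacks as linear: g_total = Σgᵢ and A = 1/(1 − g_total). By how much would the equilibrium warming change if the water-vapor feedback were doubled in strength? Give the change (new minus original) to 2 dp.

Original: g = 0.391, ΔT = 2.7/(1−0.391) = 4.4335 °C.
With doubled water-vapor: g' = 0.675, ΔT' = 2.7/(1−0.675) = 8.3077 °C.
Change = 8.3077 − 4.4335 = 3.87 °C.

3.87 °C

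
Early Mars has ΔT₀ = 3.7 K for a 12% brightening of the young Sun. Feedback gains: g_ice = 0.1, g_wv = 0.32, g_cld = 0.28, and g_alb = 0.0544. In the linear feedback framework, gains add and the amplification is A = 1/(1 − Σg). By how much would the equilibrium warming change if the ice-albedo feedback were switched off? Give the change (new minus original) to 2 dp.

Original: g = 0.7544, ΔT = 3.7/(1−0.7544) = 15.0651 K.
Without ice-albedo: g' = 0.6544, ΔT' = 3.7/(1−0.6544) = 10.7060 K.
Change = 10.7060 − 15.0651 = -4.36 K.

-4.36 K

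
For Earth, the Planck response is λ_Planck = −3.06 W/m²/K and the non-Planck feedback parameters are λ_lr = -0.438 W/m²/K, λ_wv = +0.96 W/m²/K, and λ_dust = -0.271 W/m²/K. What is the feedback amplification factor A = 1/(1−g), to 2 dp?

Convert to gains: g_lr = -0.438/3.06 = -0.1431; g_wv = 0.96/3.06 = 0.3137; g_dust = -0.271/3.06 = -0.08856.
Total gain g = 0.08204.
A = 1/(1 − 0.08204) = 1.09.

1.09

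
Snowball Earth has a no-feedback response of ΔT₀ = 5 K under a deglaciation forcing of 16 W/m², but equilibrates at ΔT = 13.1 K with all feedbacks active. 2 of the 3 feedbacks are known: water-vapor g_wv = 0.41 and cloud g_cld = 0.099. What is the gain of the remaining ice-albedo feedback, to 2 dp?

0.11

Amplification A = ΔT/ΔT₀ = 13.1/5 = 2.62.
Total gain g = 1 − 1/A = 1 − 1/2.62 = 0.6183.
Known gains sum to 0.41 + 0.099 = 0.509.
g_ice = 0.6183 − 0.509 = 0.11.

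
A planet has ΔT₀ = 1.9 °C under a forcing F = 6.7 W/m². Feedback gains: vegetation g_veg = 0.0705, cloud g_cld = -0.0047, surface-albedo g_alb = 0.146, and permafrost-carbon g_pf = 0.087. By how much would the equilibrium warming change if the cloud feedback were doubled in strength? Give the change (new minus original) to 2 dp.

Original: g = 0.2988, ΔT = 1.9/(1−0.2988) = 2.7096 °C.
With doubled cloud: g' = 0.2941, ΔT' = 1.9/(1−0.2941) = 2.6916 °C.
Change = 2.6916 − 2.7096 = -0.02 °C.

-0.02 °C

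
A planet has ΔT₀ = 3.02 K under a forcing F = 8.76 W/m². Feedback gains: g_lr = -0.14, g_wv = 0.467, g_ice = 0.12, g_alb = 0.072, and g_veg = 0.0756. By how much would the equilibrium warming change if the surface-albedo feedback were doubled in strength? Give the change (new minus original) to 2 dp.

Original: g = 0.5946, ΔT = 3.02/(1−0.5946) = 7.4494 K.
With doubled surface-albedo: g' = 0.6666, ΔT' = 3.02/(1−0.6666) = 9.0582 K.
Change = 9.0582 − 7.4494 = 1.61 K.

1.61 K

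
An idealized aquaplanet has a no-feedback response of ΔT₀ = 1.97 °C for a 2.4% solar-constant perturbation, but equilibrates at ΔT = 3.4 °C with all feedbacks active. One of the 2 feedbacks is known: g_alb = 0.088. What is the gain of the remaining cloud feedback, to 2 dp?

0.33

Amplification A = ΔT/ΔT₀ = 3.4/1.97 = 1.726.
Total gain g = 1 − 1/A = 1 − 1/1.726 = 0.4206.
The known gain is 0.088.
g_cld = 0.4206 − 0.088 = 0.33.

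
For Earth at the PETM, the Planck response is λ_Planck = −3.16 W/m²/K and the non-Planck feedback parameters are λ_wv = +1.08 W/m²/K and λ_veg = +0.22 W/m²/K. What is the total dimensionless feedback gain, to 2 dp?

0.41

Convert to gains: g_wv = 1.08/3.16 = 0.3418; g_veg = 0.22/3.16 = 0.06962.
Total gain g = 0.41142.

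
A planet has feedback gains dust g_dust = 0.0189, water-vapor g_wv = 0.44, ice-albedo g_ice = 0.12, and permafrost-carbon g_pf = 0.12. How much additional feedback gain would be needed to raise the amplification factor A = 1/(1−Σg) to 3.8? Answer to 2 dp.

Current total gain = 0.6989.
Target gain for A = 3.8: g* = 1 − 1/3.8 = 0.7368.
Additional gain needed = 0.7368 − 0.6989 = 0.04.

0.04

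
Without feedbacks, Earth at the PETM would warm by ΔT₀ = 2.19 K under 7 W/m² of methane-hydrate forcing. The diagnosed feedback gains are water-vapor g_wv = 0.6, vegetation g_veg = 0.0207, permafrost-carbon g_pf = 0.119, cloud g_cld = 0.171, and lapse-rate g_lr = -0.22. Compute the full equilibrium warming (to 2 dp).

Total gain g = 0.6 + 0.0207 + 0.119 + 0.171 − 0.22 = 0.6907.
Amplification A = 1/(1 − 0.6907) = 3.233.
ΔT = 2.19 × 3.233 = 7.08 K.

7.08 K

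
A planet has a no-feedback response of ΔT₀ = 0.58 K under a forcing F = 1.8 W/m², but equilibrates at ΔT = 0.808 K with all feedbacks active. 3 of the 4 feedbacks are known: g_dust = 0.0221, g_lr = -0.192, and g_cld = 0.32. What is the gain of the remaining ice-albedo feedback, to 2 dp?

Amplification A = ΔT/ΔT₀ = 0.808/0.58 = 1.393.
Total gain g = 1 − 1/A = 1 − 1/1.393 = 0.2821.
Known gains sum to 0.0221 − 0.192 + 0.32 = 0.1501.
g_ice = 0.2821 − 0.1501 = 0.13.

0.13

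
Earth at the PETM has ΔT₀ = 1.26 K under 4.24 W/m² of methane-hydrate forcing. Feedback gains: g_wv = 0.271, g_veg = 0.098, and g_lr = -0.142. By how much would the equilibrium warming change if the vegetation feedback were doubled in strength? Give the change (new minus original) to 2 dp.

0.24 K

Original: g = 0.227, ΔT = 1.26/(1−0.227) = 1.6300 K.
With doubled vegetation: g' = 0.325, ΔT' = 1.26/(1−0.325) = 1.8667 K.
Change = 1.8667 − 1.6300 = 0.24 K.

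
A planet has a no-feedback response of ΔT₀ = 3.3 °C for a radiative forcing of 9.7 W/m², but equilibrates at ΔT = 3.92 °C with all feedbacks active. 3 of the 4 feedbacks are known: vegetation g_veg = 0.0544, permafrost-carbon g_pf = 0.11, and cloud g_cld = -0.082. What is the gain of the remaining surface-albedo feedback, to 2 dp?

0.08

Amplification A = ΔT/ΔT₀ = 3.92/3.3 = 1.188.
Total gain g = 1 − 1/A = 1 − 1/1.188 = 0.1582.
Known gains sum to 0.0544 + 0.11 − 0.082 = 0.0824.
g_alb = 0.1582 − 0.0824 = 0.08.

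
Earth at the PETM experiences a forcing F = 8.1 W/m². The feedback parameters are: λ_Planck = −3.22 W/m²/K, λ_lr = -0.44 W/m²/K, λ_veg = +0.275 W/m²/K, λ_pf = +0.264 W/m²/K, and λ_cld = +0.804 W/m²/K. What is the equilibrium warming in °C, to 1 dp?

3.5 °C

Net feedback parameter λ = (−3.22) + (-0.44) + (+0.275) + (+0.264) + (+0.804) = -2.317 W/m²/K.
ΔT = −F/λ = −8.1/(-2.317) = 3.5 °C.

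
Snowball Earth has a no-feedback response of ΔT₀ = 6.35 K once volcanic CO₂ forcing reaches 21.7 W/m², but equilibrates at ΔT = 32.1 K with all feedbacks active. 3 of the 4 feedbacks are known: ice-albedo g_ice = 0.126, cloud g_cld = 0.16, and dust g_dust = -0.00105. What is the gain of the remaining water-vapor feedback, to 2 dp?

0.52

Amplification A = ΔT/ΔT₀ = 32.1/6.35 = 5.055.
Total gain g = 1 − 1/A = 1 − 1/5.055 = 0.8022.
Known gains sum to 0.126 + 0.16 − 0.00105 = 0.28495.
g_wv = 0.8022 − 0.28495 = 0.52.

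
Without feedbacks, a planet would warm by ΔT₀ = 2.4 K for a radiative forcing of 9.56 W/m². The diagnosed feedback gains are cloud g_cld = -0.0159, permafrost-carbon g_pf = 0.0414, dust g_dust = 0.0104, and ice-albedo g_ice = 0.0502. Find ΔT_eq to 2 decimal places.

Total gain g = -0.0159 + 0.0414 + 0.0104 + 0.0502 = 0.0861.
Amplification A = 1/(1 − 0.0861) = 1.094.
ΔT = 2.4 × 1.094 = 2.63 K.

2.63 K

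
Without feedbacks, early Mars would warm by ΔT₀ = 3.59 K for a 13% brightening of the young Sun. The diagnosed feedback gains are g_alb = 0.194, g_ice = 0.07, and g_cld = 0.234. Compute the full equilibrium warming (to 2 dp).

Total gain g = 0.194 + 0.07 + 0.234 = 0.498.
Amplification A = 1/(1 − 0.498) = 1.992.
ΔT = 3.59 × 1.992 = 7.15 K.

7.15 K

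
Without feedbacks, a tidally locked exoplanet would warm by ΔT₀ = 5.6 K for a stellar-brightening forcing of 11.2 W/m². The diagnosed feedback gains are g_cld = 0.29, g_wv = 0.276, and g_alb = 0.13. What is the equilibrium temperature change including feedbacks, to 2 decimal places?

Total gain g = 0.29 + 0.276 + 0.13 = 0.696.
Amplification A = 1/(1 − 0.696) = 3.289.
ΔT = 5.6 × 3.289 = 18.42 K.

18.42 K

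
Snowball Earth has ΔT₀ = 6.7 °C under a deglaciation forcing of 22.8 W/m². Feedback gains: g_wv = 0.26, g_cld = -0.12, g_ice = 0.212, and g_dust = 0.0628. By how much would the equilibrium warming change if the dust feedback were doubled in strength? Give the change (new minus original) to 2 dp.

Original: g = 0.4148, ΔT = 6.7/(1−0.4148) = 11.4491 °C.
With doubled dust: g' = 0.4776, ΔT' = 6.7/(1−0.4776) = 12.8254 °C.
Change = 12.8254 − 11.4491 = 1.38 °C.

1.38 °C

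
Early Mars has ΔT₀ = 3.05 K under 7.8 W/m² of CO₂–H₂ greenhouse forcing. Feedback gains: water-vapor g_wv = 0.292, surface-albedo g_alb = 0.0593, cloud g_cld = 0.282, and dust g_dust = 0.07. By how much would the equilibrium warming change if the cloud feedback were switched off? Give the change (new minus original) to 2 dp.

-5.01 K

Original: g = 0.7033, ΔT = 3.05/(1−0.7033) = 10.2797 K.
Without cloud: g' = 0.4213, ΔT' = 3.05/(1−0.4213) = 5.2704 K.
Change = 5.2704 − 10.2797 = -5.01 K.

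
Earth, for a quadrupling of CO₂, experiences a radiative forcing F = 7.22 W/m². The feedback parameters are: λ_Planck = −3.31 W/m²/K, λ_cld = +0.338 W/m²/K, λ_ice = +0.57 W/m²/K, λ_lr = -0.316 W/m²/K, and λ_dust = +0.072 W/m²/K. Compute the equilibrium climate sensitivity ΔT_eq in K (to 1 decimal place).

Net feedback parameter λ = (−3.31) + (+0.338) + (+0.57) + (-0.316) + (+0.072) = -2.646 W/m²/K.
ΔT = −F/λ = −7.22/(-2.646) = 2.7 K.

2.7 K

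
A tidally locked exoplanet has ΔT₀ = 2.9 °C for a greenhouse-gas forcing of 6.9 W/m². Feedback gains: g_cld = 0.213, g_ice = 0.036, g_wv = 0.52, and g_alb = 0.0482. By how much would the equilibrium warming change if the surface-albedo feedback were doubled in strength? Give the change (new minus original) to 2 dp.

5.68 °C

Original: g = 0.8172, ΔT = 2.9/(1−0.8172) = 15.8643 °C.
With doubled surface-albedo: g' = 0.8654, ΔT' = 2.9/(1−0.8654) = 21.5453 °C.
Change = 21.5453 − 15.8643 = 5.68 °C.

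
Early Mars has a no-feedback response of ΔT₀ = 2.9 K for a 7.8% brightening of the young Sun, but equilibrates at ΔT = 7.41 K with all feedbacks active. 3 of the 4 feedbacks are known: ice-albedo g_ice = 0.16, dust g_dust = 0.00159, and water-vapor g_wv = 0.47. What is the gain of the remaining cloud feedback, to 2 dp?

-0.02

Amplification A = ΔT/ΔT₀ = 7.41/2.9 = 2.555.
Total gain g = 1 − 1/A = 1 − 1/2.555 = 0.6086.
Known gains sum to 0.16 + 0.00159 + 0.47 = 0.63159.
g_cld = 0.6086 − 0.63159 = -0.02.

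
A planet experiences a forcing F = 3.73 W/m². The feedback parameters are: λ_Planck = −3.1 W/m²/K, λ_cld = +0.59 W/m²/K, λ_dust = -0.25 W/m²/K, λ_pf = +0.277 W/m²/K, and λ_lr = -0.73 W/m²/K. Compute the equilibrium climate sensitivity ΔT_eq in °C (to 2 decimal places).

Net feedback parameter λ = (−3.1) + (+0.59) + (-0.25) + (+0.277) + (-0.73) = -3.213 W/m²/K.
ΔT = −F/λ = −3.73/(-3.213) = 1.16 °C.

1.16 °C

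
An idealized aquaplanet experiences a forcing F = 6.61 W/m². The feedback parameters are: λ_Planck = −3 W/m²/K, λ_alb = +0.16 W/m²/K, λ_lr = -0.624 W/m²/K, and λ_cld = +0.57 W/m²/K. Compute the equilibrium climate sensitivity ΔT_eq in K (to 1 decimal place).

Net feedback parameter λ = (−3) + (+0.16) + (-0.624) + (+0.57) = -2.894 W/m²/K.
ΔT = −F/λ = −6.61/(-2.894) = 2.3 K.

2.3 K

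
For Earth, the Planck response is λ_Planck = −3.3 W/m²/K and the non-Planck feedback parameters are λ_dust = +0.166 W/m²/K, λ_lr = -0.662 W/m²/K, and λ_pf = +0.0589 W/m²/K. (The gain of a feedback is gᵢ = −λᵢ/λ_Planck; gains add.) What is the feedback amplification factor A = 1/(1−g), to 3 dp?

Convert to gains: g_dust = 0.166/3.3 = 0.0503; g_lr = -0.662/3.3 = -0.2006; g_pf = 0.0589/3.3 = 0.01785.
Total gain g = -0.13245.
A = 1/(1 + 0.13245) = 0.883.

0.883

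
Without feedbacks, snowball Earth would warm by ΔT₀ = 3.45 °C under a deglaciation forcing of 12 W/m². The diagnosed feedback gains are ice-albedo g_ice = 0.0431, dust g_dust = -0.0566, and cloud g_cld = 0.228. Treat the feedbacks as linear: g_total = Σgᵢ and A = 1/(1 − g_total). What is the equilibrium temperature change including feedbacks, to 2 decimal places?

Total gain g = 0.0431 − 0.0566 + 0.228 = 0.2145.
Amplification A = 1/(1 − 0.2145) = 1.273.
ΔT = 3.45 × 1.273 = 4.39 °C.

4.39 °C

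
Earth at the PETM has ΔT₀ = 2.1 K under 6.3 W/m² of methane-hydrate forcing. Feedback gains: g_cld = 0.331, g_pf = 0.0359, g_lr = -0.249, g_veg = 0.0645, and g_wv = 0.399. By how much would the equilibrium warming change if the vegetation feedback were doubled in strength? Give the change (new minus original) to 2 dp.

0.91 K

Original: g = 0.5814, ΔT = 2.1/(1−0.5814) = 5.0167 K.
With doubled vegetation: g' = 0.6459, ΔT' = 2.1/(1−0.6459) = 5.9305 K.
Change = 5.9305 − 5.0167 = 0.91 K.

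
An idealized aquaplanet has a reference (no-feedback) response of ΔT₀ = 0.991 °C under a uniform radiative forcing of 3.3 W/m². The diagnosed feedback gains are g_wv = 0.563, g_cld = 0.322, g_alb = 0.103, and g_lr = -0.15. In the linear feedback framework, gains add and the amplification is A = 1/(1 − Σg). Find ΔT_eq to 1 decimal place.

Total gain g = 0.563 + 0.322 + 0.103 − 0.15 = 0.838.
Amplification A = 1/(1 − 0.838) = 6.173.
ΔT = 0.991 × 6.173 = 6.1 °C.

6.1 °C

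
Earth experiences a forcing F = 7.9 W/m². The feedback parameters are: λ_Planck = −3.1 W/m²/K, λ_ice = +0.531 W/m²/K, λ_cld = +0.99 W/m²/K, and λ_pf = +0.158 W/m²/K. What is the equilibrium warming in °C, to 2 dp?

5.56 °C

Net feedback parameter λ = (−3.1) + (+0.531) + (+0.99) + (+0.158) = -1.421 W/m²/K.
ΔT = −F/λ = −7.9/(-1.421) = 5.56 °C.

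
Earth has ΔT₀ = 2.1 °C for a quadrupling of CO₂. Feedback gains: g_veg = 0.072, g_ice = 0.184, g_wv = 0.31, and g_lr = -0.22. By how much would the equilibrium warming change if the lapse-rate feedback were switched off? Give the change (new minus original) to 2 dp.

Original: g = 0.346, ΔT = 2.1/(1−0.346) = 3.2110 °C.
Without lapse-rate: g' = 0.566, ΔT' = 2.1/(1−0.566) = 4.8387 °C.
Change = 4.8387 − 3.2110 = 1.63 °C.

1.63 °C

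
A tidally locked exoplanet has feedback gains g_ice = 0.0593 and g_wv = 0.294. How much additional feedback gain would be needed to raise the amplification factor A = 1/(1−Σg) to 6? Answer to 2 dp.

0.48

Current total gain = 0.3533.
Target gain for A = 6: g* = 1 − 1/6 = 0.8333.
Additional gain needed = 0.8333 − 0.3533 = 0.48.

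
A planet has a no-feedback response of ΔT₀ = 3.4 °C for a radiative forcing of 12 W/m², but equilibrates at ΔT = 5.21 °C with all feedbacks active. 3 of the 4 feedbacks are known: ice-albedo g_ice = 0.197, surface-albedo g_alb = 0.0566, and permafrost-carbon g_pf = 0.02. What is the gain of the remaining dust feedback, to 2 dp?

Amplification A = ΔT/ΔT₀ = 5.21/3.4 = 1.532.
Total gain g = 1 − 1/A = 1 − 1/1.532 = 0.3473.
Known gains sum to 0.197 + 0.0566 + 0.02 = 0.2736.
g_dust = 0.3473 − 0.2736 = 0.07.

0.07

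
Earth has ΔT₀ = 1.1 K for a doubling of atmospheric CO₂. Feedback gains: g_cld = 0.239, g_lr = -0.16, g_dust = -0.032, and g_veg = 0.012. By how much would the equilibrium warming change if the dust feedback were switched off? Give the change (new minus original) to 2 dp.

Original: g = 0.059, ΔT = 1.1/(1−0.059) = 1.1690 K.
Without dust: g' = 0.091, ΔT' = 1.1/(1−0.091) = 1.2101 K.
Change = 1.2101 − 1.1690 = 0.04 K.

0.04 K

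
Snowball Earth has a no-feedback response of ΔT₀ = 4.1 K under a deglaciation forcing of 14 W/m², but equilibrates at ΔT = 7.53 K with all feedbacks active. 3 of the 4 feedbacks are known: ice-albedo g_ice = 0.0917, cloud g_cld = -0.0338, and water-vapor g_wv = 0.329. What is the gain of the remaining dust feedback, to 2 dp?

0.07

Amplification A = ΔT/ΔT₀ = 7.53/4.1 = 1.837.
Total gain g = 1 − 1/A = 1 − 1/1.837 = 0.4556.
Known gains sum to 0.0917 − 0.0338 + 0.329 = 0.3869.
g_dust = 0.4556 − 0.3869 = 0.07.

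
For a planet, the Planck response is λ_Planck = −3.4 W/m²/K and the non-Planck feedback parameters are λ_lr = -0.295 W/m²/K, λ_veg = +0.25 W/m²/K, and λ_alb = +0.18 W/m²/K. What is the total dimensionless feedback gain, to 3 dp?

0.040

Convert to gains: g_lr = -0.295/3.4 = -0.08676; g_veg = 0.25/3.4 = 0.07353; g_alb = 0.18/3.4 = 0.05294.
Total gain g = 0.03971.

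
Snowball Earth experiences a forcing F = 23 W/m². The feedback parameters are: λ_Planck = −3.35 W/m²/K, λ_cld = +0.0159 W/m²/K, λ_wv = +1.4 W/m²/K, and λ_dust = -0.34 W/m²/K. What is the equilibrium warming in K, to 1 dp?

10.1 K

Net feedback parameter λ = (−3.35) + (+0.0159) + (+1.4) + (-0.34) = -2.2741 W/m²/K.
ΔT = −F/λ = −23/(-2.2741) = 10.1 K.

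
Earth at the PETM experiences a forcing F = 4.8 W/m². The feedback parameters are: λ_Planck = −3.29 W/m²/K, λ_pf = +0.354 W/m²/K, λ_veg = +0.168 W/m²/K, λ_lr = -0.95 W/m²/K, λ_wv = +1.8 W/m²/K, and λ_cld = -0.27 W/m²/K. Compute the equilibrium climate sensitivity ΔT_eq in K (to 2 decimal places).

2.19 K

Net feedback parameter λ = (−3.29) + (+0.354) + (+0.168) + (-0.95) + (+1.8) + (-0.27) = -2.188 W/m²/K.
ΔT = −F/λ = −4.8/(-2.188) = 2.19 K.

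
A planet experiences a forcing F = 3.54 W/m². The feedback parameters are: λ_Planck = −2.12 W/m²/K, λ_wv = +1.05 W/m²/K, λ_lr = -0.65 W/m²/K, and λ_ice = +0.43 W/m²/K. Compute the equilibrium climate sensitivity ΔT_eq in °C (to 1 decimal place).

2.7 °C

Net feedback parameter λ = (−2.12) + (+1.05) + (-0.65) + (+0.43) = -1.29 W/m²/K.
ΔT = −F/λ = −3.54/(-1.29) = 2.7 °C.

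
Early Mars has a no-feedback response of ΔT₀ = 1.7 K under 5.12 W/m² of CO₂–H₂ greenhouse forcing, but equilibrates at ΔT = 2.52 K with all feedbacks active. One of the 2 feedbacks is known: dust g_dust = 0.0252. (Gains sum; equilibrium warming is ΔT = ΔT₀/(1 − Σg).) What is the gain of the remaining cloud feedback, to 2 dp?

0.30

Amplification A = ΔT/ΔT₀ = 2.52/1.7 = 1.482.
Total gain g = 1 − 1/A = 1 − 1/1.482 = 0.3252.
The known gain is 0.0252.
g_cld = 0.3252 − 0.0252 = 0.30.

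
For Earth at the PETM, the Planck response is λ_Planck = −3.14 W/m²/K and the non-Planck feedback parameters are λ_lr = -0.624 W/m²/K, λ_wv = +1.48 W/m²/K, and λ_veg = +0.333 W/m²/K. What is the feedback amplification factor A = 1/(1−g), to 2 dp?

Convert to gains: g_lr = -0.624/3.14 = -0.1987; g_wv = 1.48/3.14 = 0.4713; g_veg = 0.333/3.14 = 0.1061.
Total gain g = 0.3787.
A = 1/(1 − 0.3787) = 1.61.

1.61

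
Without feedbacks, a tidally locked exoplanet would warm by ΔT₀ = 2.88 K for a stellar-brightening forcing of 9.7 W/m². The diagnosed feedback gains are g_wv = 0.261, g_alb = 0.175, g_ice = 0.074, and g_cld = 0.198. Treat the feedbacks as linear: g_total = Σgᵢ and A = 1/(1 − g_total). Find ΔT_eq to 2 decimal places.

Total gain g = 0.261 + 0.175 + 0.074 + 0.198 = 0.708.
Amplification A = 1/(1 − 0.708) = 3.425.
ΔT = 2.88 × 3.425 = 9.86 K.

9.86 K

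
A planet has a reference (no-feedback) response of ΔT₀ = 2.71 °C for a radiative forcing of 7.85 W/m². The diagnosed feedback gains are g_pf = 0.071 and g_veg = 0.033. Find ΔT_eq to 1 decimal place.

Total gain g = 0.071 + 0.033 = 0.104.
Amplification A = 1/(1 − 0.104) = 1.116.
ΔT = 2.71 × 1.116 = 3.0 °C.

3.0 °C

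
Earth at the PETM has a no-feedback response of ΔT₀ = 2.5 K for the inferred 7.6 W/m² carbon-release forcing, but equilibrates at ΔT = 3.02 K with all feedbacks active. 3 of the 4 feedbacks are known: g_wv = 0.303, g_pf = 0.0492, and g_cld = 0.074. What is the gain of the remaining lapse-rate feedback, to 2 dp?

-0.25

Amplification A = ΔT/ΔT₀ = 3.02/2.5 = 1.208.
Total gain g = 1 − 1/A = 1 − 1/1.208 = 0.1722.
Known gains sum to 0.303 + 0.0492 + 0.074 = 0.4262.
g_lr = 0.1722 − 0.4262 = -0.25.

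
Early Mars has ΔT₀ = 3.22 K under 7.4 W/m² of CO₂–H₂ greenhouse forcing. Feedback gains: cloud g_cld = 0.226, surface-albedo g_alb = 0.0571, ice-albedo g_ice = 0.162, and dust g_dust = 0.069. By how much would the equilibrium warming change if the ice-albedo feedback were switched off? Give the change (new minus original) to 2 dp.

Original: g = 0.5141, ΔT = 3.22/(1−0.5141) = 6.6269 K.
Without ice-albedo: g' = 0.3521, ΔT' = 3.22/(1−0.3521) = 4.9699 K.
Change = 4.9699 − 6.6269 = -1.66 K.

-1.66 K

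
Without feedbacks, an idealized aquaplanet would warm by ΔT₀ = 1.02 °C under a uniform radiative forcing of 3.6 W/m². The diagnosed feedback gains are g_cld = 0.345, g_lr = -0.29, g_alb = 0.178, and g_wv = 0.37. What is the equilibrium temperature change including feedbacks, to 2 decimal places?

Total gain g = 0.345 − 0.29 + 0.178 + 0.37 = 0.603.
Amplification A = 1/(1 − 0.603) = 2.519.
ΔT = 1.02 × 2.519 = 2.57 °C.

2.57 °C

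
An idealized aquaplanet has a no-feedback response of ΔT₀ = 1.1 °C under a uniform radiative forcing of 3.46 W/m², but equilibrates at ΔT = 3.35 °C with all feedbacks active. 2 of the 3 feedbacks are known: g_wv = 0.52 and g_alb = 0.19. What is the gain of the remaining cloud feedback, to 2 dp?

Amplification A = ΔT/ΔT₀ = 3.35/1.1 = 3.045.
Total gain g = 1 − 1/A = 1 − 1/3.045 = 0.6716.
Known gains sum to 0.52 + 0.19 = 0.71.
g_cld = 0.6716 − 0.71 = -0.04.

-0.04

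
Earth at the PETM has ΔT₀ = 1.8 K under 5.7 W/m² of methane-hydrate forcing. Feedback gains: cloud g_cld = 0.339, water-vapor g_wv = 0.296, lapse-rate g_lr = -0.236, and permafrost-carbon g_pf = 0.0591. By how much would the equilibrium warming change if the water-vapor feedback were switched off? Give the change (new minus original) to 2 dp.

-1.17 K

Original: g = 0.4581, ΔT = 1.8/(1−0.4581) = 3.3216 K.
Without water-vapor: g' = 0.1621, ΔT' = 1.8/(1−0.1621) = 2.1482 K.
Change = 2.1482 − 3.3216 = -1.17 K.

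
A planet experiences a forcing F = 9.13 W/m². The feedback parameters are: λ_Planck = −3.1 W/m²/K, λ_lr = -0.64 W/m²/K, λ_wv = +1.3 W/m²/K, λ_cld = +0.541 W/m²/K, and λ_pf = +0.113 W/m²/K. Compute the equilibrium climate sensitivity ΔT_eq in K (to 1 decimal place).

5.1 K

Net feedback parameter λ = (−3.1) + (-0.64) + (+1.3) + (+0.541) + (+0.113) = -1.786 W/m²/K.
ΔT = −F/λ = −9.13/(-1.786) = 5.1 K.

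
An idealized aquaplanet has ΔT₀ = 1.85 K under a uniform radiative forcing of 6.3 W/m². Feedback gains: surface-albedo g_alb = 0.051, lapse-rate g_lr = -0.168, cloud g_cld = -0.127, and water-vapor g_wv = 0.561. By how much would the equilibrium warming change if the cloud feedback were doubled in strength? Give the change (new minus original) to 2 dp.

-0.42 K

Original: g = 0.317, ΔT = 1.85/(1−0.317) = 2.7086 K.
With doubled cloud: g' = 0.19, ΔT' = 1.85/(1−0.19) = 2.2840 K.
Change = 2.2840 − 2.7086 = -0.42 K.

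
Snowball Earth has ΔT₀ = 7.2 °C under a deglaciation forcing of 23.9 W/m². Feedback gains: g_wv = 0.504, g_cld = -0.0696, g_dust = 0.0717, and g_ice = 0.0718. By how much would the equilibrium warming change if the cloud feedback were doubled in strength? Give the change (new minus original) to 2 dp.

Original: g = 0.5779, ΔT = 7.2/(1−0.5779) = 17.0576 °C.
With doubled cloud: g' = 0.5083, ΔT' = 7.2/(1−0.5083) = 14.6431 °C.
Change = 14.6431 − 17.0576 = -2.41 °C.

-2.41 °C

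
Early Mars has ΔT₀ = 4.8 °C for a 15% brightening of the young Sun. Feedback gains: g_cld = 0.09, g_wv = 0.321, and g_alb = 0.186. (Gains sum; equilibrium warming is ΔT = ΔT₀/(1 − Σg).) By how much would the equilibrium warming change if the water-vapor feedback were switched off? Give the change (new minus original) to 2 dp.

-5.28 °C

Original: g = 0.597, ΔT = 4.8/(1−0.597) = 11.9107 °C.
Without water-vapor: g' = 0.276, ΔT' = 4.8/(1−0.276) = 6.6298 °C.
Change = 6.6298 − 11.9107 = -5.28 °C.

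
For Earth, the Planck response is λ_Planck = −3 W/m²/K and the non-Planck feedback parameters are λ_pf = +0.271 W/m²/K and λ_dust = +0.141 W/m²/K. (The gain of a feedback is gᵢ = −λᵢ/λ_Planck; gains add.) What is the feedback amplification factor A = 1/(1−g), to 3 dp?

Convert to gains: g_pf = 0.271/3 = 0.09033; g_dust = 0.141/3 = 0.047.
Total gain g = 0.13733.
A = 1/(1 − 0.13733) = 1.159.

1.159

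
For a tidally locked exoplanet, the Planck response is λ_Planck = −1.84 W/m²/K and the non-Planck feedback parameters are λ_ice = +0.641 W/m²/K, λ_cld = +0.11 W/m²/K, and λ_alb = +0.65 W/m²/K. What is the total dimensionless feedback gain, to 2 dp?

0.76

Convert to gains: g_ice = 0.641/1.84 = 0.3484; g_cld = 0.11/1.84 = 0.05978; g_alb = 0.65/1.84 = 0.3533.
Total gain g = 0.76148.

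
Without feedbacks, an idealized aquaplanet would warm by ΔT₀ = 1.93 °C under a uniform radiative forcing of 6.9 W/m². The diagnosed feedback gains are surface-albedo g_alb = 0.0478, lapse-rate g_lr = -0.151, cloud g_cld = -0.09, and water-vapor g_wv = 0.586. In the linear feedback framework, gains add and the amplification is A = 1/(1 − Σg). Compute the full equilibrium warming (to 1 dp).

3.2 °C

Total gain g = 0.0478 − 0.151 − 0.09 + 0.586 = 0.3928.
Amplification A = 1/(1 − 0.3928) = 1.647.
ΔT = 1.93 × 1.647 = 3.2 °C.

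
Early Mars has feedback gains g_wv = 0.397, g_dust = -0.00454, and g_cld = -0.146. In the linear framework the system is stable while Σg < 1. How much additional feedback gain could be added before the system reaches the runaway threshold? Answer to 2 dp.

0.75

Current total gain = 0.397 − 0.00454 − 0.146 = 0.24646.
Margin to runaway = 1 − 0.24646 = 0.75.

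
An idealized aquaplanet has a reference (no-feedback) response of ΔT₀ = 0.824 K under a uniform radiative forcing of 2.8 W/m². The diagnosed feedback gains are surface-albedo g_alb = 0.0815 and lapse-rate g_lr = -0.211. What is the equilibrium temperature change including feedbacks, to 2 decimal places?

Total gain g = 0.0815 − 0.211 = -0.1295.
Amplification A = 1/(1 + 0.1295) = 0.8853.
ΔT = 0.824 × 0.8853 = 0.73 K.

0.73 K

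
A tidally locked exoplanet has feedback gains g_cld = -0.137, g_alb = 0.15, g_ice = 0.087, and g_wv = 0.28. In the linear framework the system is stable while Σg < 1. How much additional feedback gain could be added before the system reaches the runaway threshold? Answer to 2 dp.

0.62

Current total gain = -0.137 + 0.15 + 0.087 + 0.28 = 0.38.
Margin to runaway = 1 − 0.38 = 0.62.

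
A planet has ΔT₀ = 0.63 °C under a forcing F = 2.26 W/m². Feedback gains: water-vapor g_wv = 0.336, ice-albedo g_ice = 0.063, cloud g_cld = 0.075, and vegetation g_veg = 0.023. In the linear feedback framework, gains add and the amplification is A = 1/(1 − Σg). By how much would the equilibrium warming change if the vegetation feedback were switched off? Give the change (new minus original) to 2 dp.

-0.05 °C

Original: g = 0.497, ΔT = 0.63/(1−0.497) = 1.2525 °C.
Without vegetation: g' = 0.474, ΔT' = 0.63/(1−0.474) = 1.1977 °C.
Change = 1.1977 − 1.2525 = -0.05 °C.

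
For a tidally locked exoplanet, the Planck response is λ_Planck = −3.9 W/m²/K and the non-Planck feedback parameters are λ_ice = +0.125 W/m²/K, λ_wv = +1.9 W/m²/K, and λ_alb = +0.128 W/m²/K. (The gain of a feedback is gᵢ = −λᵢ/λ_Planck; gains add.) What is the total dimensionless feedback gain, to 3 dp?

0.552

Convert to gains: g_ice = 0.125/3.9 = 0.03205; g_wv = 1.9/3.9 = 0.4872; g_alb = 0.128/3.9 = 0.03282.
Total gain g = 0.55207.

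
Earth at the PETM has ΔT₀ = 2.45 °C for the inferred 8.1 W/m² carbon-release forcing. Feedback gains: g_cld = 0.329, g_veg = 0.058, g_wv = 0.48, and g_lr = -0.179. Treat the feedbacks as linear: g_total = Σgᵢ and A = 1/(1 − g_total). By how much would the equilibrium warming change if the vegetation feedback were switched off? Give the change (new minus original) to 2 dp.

Original: g = 0.688, ΔT = 2.45/(1−0.688) = 7.8526 °C.
Without vegetation: g' = 0.63, ΔT' = 2.45/(1−0.63) = 6.6216 °C.
Change = 6.6216 − 7.8526 = -1.23 °C.

-1.23 °C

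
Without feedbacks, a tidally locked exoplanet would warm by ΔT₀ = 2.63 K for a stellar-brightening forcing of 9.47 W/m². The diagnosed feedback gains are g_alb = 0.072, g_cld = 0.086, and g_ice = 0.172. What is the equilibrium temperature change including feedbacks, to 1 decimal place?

Total gain g = 0.072 + 0.086 + 0.172 = 0.33.
Amplification A = 1/(1 − 0.33) = 1.493.
ΔT = 2.63 × 1.493 = 3.9 K.

3.9 K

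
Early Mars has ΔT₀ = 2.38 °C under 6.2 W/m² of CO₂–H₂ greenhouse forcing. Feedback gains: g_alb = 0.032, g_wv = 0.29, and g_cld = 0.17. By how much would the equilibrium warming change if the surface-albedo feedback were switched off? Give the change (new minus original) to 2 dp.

-0.28 °C

Original: g = 0.492, ΔT = 2.38/(1−0.492) = 4.6850 °C.
Without surface-albedo: g' = 0.46, ΔT' = 2.38/(1−0.46) = 4.4074 °C.
Change = 4.4074 − 4.6850 = -0.28 °C.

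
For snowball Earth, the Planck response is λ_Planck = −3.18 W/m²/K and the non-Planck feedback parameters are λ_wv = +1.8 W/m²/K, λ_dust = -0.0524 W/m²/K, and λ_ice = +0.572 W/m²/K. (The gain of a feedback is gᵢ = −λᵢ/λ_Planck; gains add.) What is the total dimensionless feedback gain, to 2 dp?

0.73

Convert to gains: g_wv = 1.8/3.18 = 0.566; g_dust = -0.0524/3.18 = -0.01648; g_ice = 0.572/3.18 = 0.1799.
Total gain g = 0.72942.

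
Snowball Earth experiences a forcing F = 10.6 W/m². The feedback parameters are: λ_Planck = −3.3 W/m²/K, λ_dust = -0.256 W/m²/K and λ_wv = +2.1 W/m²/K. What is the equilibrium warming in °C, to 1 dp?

Net feedback parameter λ = (−3.3) + (-0.256) + (+2.1) = -1.456 W/m²/K.
ΔT = −F/λ = −10.6/(-1.456) = 7.3 °C.

7.3 °C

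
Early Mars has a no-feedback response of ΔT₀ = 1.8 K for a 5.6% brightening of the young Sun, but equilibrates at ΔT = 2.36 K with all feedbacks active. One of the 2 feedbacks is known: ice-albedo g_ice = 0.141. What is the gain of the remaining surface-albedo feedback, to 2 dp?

Amplification A = ΔT/ΔT₀ = 2.36/1.8 = 1.311.
Total gain g = 1 − 1/A = 1 − 1/1.311 = 0.2372.
The known gain is 0.141.
g_alb = 0.2372 − 0.141 = 0.10.

0.10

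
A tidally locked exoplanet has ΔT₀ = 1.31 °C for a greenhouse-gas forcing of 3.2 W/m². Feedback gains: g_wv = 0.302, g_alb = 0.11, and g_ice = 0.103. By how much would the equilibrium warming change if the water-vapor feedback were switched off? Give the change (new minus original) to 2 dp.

Original: g = 0.515, ΔT = 1.31/(1−0.515) = 2.7010 °C.
Without water-vapor: g' = 0.213, ΔT' = 1.31/(1−0.213) = 1.6645 °C.
Change = 1.6645 − 2.7010 = -1.04 °C.

-1.04 °C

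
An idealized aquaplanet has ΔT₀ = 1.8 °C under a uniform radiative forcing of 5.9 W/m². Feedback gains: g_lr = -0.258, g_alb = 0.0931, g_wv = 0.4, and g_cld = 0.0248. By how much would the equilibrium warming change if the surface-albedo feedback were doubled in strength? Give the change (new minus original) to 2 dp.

0.35 °C

Original: g = 0.2599, ΔT = 1.8/(1−0.2599) = 2.4321 °C.
With doubled surface-albedo: g' = 0.353, ΔT' = 1.8/(1−0.353) = 2.7821 °C.
Change = 2.7821 − 2.4321 = 0.35 °C.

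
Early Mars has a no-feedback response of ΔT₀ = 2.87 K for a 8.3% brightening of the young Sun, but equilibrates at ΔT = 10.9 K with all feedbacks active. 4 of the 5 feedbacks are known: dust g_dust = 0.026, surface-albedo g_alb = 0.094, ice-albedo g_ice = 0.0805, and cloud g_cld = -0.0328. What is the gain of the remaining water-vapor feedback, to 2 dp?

0.57

Amplification A = ΔT/ΔT₀ = 10.9/2.87 = 3.798.
Total gain g = 1 − 1/A = 1 − 1/3.798 = 0.7367.
Known gains sum to 0.026 + 0.094 + 0.0805 − 0.0328 = 0.1677.
g_wv = 0.7367 − 0.1677 = 0.57.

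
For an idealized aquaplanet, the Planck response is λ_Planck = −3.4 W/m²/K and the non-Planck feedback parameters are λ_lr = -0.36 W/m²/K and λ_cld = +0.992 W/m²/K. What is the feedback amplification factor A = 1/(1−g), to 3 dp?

Convert to gains: g_lr = -0.36/3.4 = -0.1059; g_cld = 0.992/3.4 = 0.2918.
Total gain g = 0.1859.
A = 1/(1 − 0.1859) = 1.228.

1.228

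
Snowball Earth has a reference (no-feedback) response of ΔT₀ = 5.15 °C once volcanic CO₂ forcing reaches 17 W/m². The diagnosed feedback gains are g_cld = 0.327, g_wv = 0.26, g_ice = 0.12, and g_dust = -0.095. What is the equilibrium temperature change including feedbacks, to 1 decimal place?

Total gain g = 0.327 + 0.26 + 0.12 − 0.095 = 0.612.
Amplification A = 1/(1 − 0.612) = 2.577.
ΔT = 5.15 × 2.577 = 13.3 °C.

13.3 °C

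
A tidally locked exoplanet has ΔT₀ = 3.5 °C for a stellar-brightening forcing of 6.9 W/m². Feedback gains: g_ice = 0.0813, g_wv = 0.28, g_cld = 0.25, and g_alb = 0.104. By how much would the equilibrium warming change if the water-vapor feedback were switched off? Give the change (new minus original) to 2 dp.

Original: g = 0.7153, ΔT = 3.5/(1−0.7153) = 12.2936 °C.
Without water-vapor: g' = 0.4353, ΔT' = 3.5/(1−0.4353) = 6.1980 °C.
Change = 6.1980 − 12.2936 = -6.10 °C.

-6.10 °C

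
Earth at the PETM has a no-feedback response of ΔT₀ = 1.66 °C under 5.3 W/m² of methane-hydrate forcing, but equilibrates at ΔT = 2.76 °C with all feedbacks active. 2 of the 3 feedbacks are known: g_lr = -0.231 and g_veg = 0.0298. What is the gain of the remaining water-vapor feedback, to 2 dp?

Amplification A = ΔT/ΔT₀ = 2.76/1.66 = 1.663.
Total gain g = 1 − 1/A = 1 − 1/1.663 = 0.3987.
Known gains sum to -0.231 + 0.0298 = -0.2012.
g_wv = 0.3987 + 0.2012 = 0.60.

0.60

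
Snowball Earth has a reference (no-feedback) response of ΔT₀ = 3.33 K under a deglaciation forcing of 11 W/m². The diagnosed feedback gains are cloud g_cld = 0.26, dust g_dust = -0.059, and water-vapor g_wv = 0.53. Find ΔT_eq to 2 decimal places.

Total gain g = 0.26 − 0.059 + 0.53 = 0.731.
Amplification A = 1/(1 − 0.731) = 3.717.
ΔT = 3.33 × 3.717 = 12.38 K.

12.38 K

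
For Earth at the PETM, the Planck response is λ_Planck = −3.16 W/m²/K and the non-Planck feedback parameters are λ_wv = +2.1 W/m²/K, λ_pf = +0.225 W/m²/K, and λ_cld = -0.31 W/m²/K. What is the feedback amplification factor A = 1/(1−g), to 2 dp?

Convert to gains: g_wv = 2.1/3.16 = 0.6646; g_pf = 0.225/3.16 = 0.0712; g_cld = -0.31/3.16 = -0.0981.
Total gain g = 0.6377.
A = 1/(1 − 0.6377) = 2.76.

2.76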